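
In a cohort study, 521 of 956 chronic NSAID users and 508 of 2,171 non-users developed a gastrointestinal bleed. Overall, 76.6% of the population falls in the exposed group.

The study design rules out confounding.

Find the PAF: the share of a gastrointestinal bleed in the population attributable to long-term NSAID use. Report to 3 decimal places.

p₁ = P(outcome | exposed) = 521/956 = 0.54498
p₀ = P(outcome | unexposed) = 508/2171 = 0.23399
Overall risk P(Y=1) = π·p₁ + (1−π)·p₀ = 0.766×0.54498 + 0.234×0.23399 = 0.47221.
Under exogeneity, PAF = [P(Y=1) − p₀] / P(Y=1).
PAF = (0.47221 − 0.23399) / 0.47221 ≈ 0.5045

PAF ≈ 0.504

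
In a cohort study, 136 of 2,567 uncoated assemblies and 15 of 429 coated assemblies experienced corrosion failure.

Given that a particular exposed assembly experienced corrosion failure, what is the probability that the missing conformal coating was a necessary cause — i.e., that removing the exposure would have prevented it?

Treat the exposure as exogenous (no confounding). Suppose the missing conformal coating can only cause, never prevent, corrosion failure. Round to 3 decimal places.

PN ≈ 0.340

p₁ = P(outcome | exposed) = 136/2567 = 0.05298
p₀ = P(outcome | unexposed) = 15/429 = 0.034965
Under exogeneity and monotonicity, PN = (p₁ − p₀) / p₁.
PN = (0.05298 − 0.034965) / 0.05298 = 0.018015 / 0.05298 ≈ 0.3400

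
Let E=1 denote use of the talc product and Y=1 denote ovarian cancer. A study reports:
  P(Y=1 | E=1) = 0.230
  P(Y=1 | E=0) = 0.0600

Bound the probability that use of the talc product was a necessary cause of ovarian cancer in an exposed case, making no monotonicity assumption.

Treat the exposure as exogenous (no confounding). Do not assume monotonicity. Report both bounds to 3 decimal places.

0.739 ≤ PN ≤ 1.000

Let p₁ = 0.23, p₀ = 0.06.
Under exogeneity alone the bounds on PN are max{0,(p₁−p₀)/p₁} ≤ PN ≤ min{1,(1−p₀)/p₁}.
  lower = (p₁ − p₀)/p₁ = 0.17 / 0.23 ≈ 0.7391
  upper = min{1, (1 − p₀)/p₁} = 0.94 / 0.23 ≈ 4.0870 → capped at 1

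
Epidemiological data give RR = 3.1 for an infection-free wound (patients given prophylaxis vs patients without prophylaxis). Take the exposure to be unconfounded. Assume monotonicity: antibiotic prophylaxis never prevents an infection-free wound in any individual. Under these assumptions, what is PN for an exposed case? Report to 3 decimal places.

Under exogeneity and monotonicity, PN = (RR − 1) / RR = 1 − 1/RR.
PN = (3.1 − 1) / 3.1 = 2.1 / 3.1 ≈ 0.6774

PN ≈ 0.677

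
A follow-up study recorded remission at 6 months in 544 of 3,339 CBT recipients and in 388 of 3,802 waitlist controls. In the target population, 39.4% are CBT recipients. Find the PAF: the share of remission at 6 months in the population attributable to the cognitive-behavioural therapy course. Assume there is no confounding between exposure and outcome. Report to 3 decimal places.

PAF ≈ 0.190

p₁ = P(outcome | exposed) = 544/3339 = 0.16292
p₀ = P(outcome | unexposed) = 388/3802 = 0.10205
Overall risk P(Y=1) = π·p₁ + (1−π)·p₀ = 0.394×0.16292 + 0.606×0.10205 = 0.12603.
Under exogeneity, PAF = [P(Y=1) − p₀] / P(Y=1).
PAF = (0.12603 − 0.10205) / 0.12603 ≈ 0.1903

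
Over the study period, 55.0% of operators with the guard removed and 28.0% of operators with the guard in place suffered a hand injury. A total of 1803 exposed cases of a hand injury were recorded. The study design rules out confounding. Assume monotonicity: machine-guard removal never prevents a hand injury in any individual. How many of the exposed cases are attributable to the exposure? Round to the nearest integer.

about 885 cases

p₁ = 0.55, p₀ = 0.28.
PN = (p₁ − p₀)/p₁ = (0.55 − 0.28) / 0.55 ≈ 0.49091.
Attributable cases ≈ PN × (exposed cases) = 0.49091 × 1803 ≈ 885.11.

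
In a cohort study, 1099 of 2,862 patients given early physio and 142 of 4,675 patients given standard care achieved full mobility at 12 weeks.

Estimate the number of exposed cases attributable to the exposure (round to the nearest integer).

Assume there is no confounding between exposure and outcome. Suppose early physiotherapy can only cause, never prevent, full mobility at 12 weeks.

about 1012 cases

p₁ = P(outcome | exposed) = 1099/2862 = 0.384
p₀ = P(outcome | unexposed) = 142/4675 = 0.030374
PN = (p₁ − p₀)/p₁ = (0.384 − 0.030374) / 0.384 ≈ 0.92090.
Attributable cases ≈ PN × (exposed cases) = 0.92090 × 1099 ≈ 1012.07.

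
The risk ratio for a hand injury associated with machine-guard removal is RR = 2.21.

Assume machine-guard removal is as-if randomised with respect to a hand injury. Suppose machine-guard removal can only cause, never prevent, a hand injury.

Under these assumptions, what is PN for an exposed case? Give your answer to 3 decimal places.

Under exogeneity and monotonicity, PN = (RR − 1) / RR = 1 − 1/RR.
PN = (2.21 − 1) / 2.21 = 1.21 / 2.21 ≈ 0.5475

PN ≈ 0.548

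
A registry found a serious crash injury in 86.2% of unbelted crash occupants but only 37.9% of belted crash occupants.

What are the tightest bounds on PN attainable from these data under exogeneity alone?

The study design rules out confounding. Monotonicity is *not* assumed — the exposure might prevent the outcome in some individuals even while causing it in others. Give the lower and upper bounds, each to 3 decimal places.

p₁ = 0.862, p₀ = 0.379.
Under exogeneity alone the bounds on PN are max{0,(p₁−p₀)/p₁} ≤ PN ≤ min{1,(1−p₀)/p₁}.
  lower = (p₁ − p₀)/p₁ = 0.483 / 0.862 ≈ 0.5603
  upper = min{1, (1 − p₀)/p₁} = 0.621 / 0.862 ≈ 0.7204

0.560 ≤ PN ≤ 0.720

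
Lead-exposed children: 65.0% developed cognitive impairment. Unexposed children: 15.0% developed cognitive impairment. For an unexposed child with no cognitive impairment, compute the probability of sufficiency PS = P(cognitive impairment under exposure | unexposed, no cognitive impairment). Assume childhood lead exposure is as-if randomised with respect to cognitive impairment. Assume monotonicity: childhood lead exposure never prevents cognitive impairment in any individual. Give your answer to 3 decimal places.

p₁ = 0.65, p₀ = 0.15.
Under exogeneity and monotonicity, PS = (p₁ − p₀) / (1 − p₀).
PS = (0.65 − 0.15) / (1 − 0.15) = 0.5 / 0.85 ≈ 0.5882

PS ≈ 0.588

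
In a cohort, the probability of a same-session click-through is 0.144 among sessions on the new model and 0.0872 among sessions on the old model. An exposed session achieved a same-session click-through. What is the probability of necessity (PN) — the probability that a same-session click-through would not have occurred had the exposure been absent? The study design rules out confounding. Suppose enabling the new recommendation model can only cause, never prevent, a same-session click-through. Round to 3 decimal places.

Let p₁ = 0.144, p₀ = 0.0872.
Under exogeneity and monotonicity, PN = (p₁ − p₀) / p₁.
PN = (0.144 − 0.0872) / 0.144 = 0.0568 / 0.144 ≈ 0.3944

PN ≈ 0.394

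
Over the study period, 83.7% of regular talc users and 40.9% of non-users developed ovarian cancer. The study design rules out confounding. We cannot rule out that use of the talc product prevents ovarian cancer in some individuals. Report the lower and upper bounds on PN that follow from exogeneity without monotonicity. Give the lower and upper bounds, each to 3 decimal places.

0.511 ≤ PN ≤ 0.706

p₁ = 0.837, p₀ = 0.409.
Under exogeneity alone the bounds on PN are max{0,(p₁−p₀)/p₁} ≤ PN ≤ min{1,(1−p₀)/p₁}.
  lower = (p₁ − p₀)/p₁ = 0.428 / 0.837 ≈ 0.5114
  upper = min{1, (1 − p₀)/p₁} = 0.591 / 0.837 ≈ 0.7061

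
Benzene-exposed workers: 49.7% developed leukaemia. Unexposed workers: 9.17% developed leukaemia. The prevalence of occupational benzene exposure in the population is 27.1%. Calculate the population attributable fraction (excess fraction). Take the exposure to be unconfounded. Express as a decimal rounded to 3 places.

p₁ = 0.497, p₀ = 0.0917.
Overall risk P(Y=1) = π·p₁ + (1−π)·p₀ = 0.271×0.497 + 0.729×0.0917 = 0.20154.
Under exogeneity, PAF = [P(Y=1) − p₀] / P(Y=1).
PAF = (0.20154 − 0.0917) / 0.20154 ≈ 0.5450

PAF ≈ 0.545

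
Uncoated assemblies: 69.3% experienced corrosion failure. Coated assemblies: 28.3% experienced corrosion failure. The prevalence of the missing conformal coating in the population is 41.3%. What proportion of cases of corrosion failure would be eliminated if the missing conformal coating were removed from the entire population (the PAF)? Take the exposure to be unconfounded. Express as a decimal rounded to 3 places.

PAF ≈ 0.374

p₁ = 0.693, p₀ = 0.283.
Overall risk P(Y=1) = π·p₁ + (1−π)·p₀ = 0.413×0.693 + 0.587×0.283 = 0.45233.
Under exogeneity, PAF = [P(Y=1) − p₀] / P(Y=1).
PAF = (0.45233 − 0.283) / 0.45233 ≈ 0.3744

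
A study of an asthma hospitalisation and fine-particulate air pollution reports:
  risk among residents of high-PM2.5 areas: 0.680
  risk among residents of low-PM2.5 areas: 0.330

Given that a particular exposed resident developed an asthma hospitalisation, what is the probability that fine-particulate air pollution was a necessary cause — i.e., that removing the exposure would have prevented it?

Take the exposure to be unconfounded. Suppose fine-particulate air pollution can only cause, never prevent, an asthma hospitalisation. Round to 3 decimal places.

Let p₁ = 0.68, p₀ = 0.33.
Under exogeneity and monotonicity, PN = (p₁ − p₀) / p₁.
PN = (0.68 − 0.33) / 0.68 = 0.35 / 0.68 ≈ 0.5147

PN ≈ 0.515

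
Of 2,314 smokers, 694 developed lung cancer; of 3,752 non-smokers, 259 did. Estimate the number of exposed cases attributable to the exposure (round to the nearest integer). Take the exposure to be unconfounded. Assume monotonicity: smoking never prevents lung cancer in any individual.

about 534 cases

p₁ = P(outcome | exposed) = 694/2314 = 0.29991
p₀ = P(outcome | unexposed) = 259/3752 = 0.06903
PN = (p₁ − p₀)/p₁ = (0.29991 − 0.06903) / 0.29991 ≈ 0.76983.
Attributable cases ≈ PN × (exposed cases) = 0.76983 × 694 ≈ 534.26.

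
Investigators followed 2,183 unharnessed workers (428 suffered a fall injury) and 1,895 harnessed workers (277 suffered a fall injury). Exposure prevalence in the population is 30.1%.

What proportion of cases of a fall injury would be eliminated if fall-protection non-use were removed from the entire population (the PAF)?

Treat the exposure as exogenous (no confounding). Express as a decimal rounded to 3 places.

p₁ = P(outcome | exposed) = 428/2183 = 0.19606
p₀ = P(outcome | unexposed) = 277/1895 = 0.14617
Overall risk P(Y=1) = π·p₁ + (1−π)·p₀ = 0.301×0.19606 + 0.699×0.14617 = 0.16119.
Under exogeneity, PAF = [P(Y=1) − p₀] / P(Y=1).
PAF = (0.16119 − 0.14617) / 0.16119 ≈ 0.0932

PAF ≈ 0.093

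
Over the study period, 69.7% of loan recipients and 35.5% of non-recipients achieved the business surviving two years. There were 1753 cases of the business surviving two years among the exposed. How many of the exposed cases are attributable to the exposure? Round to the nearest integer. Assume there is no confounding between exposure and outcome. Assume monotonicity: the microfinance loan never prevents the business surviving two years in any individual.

p₁ = 0.697, p₀ = 0.355.
PN = (p₁ − p₀)/p₁ = (0.697 − 0.355) / 0.697 ≈ 0.49067.
Attributable cases ≈ PN × (exposed cases) = 0.49067 × 1753 ≈ 860.15.

about 860 cases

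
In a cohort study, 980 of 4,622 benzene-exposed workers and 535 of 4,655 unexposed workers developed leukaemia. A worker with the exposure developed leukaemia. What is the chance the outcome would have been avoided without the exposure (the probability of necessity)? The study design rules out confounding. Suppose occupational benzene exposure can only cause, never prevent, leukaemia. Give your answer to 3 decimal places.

PN ≈ 0.458

p₁ = P(outcome | exposed) = 980/4622 = 0.21203
p₀ = P(outcome | unexposed) = 535/4655 = 0.11493
Under exogeneity and monotonicity, PN = (p₁ − p₀) / p₁.
PN = (0.21203 − 0.11493) / 0.21203 = 0.097099 / 0.21203 ≈ 0.4580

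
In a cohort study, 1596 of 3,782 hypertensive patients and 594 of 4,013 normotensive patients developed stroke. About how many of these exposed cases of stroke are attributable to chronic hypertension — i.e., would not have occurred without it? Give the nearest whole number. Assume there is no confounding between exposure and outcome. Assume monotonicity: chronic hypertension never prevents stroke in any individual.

p₁ = P(outcome | exposed) = 1596/3782 = 0.422
p₀ = P(outcome | unexposed) = 594/4013 = 0.14802
PN = (p₁ − p₀)/p₁ = (0.422 − 0.14802) / 0.422 ≈ 0.64924.
Attributable cases ≈ PN × (exposed cases) = 0.64924 × 1596 ≈ 1036.19.

about 1036 cases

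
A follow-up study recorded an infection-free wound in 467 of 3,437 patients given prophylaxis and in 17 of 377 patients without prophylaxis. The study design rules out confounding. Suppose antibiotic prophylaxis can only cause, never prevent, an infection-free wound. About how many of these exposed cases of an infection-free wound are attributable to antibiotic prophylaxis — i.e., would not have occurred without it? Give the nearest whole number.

about 312 cases

p₁ = P(outcome | exposed) = 467/3437 = 0.13587
p₀ = P(outcome | unexposed) = 17/377 = 0.045093
PN = (p₁ − p₀)/p₁ = (0.13587 − 0.045093) / 0.13587 ≈ 0.66813.
Attributable cases ≈ PN × (exposed cases) = 0.66813 × 467 ≈ 312.02.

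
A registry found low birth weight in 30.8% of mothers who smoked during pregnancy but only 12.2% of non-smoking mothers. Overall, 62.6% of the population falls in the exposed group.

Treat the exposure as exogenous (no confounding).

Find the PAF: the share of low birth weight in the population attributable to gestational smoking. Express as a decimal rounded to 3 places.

p₁ = 0.308, p₀ = 0.122.
Overall risk P(Y=1) = π·p₁ + (1−π)·p₀ = 0.626×0.308 + 0.374×0.122 = 0.23844.
Under exogeneity, PAF = [P(Y=1) − p₀] / P(Y=1).
PAF = (0.23844 − 0.122) / 0.23844 ≈ 0.4883

PAF ≈ 0.488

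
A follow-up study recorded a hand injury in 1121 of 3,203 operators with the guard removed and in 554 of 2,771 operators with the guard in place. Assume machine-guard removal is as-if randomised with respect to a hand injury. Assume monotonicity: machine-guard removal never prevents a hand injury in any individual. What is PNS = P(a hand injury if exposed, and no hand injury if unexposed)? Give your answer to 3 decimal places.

PNS ≈ 0.150

p₁ = P(outcome | exposed) = 1121/3203 = 0.34998
p₀ = P(outcome | unexposed) = 554/2771 = 0.19993
Under exogeneity and monotonicity, PNS = p₁ − p₀.
PNS = 0.34998 − 0.19993 = 0.15006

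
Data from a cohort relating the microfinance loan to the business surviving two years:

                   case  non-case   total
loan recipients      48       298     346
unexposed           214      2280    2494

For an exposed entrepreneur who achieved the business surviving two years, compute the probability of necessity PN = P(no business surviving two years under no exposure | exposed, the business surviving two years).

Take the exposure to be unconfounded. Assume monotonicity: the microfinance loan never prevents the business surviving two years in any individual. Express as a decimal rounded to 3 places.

PN ≈ 0.381

p₁ = P(outcome | exposed) = 48/346 = 0.13873
p₀ = P(outcome | unexposed) = 214/2494 = 0.085806
Under exogeneity and monotonicity, PN = (p₁ − p₀) / p₁.
PN = (0.13873 − 0.085806) / 0.13873 = 0.052922 / 0.13873 ≈ 0.3815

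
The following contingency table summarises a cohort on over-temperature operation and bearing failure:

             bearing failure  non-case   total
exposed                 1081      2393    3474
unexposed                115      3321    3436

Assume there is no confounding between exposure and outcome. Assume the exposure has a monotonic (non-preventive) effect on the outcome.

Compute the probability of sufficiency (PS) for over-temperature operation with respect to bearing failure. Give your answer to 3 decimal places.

PS ≈ 0.287

p₁ = P(outcome | exposed) = 1081/3474 = 0.31117
p₀ = P(outcome | unexposed) = 115/3436 = 0.033469
Under exogeneity and monotonicity, PS = (p₁ − p₀) / (1 − p₀).
PS = (0.31117 − 0.033469) / (1 − 0.033469) = 0.2777 / 0.96653 ≈ 0.2873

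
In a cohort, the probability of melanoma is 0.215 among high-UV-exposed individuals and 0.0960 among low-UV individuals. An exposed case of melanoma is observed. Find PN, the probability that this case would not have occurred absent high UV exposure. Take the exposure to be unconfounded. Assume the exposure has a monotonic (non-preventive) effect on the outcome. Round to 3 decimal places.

Let p₁ = 0.215, p₀ = 0.096.
Under exogeneity and monotonicity, PN = (p₁ − p₀) / p₁.
PN = (0.215 − 0.096) / 0.215 = 0.119 / 0.215 ≈ 0.5535

PN ≈ 0.553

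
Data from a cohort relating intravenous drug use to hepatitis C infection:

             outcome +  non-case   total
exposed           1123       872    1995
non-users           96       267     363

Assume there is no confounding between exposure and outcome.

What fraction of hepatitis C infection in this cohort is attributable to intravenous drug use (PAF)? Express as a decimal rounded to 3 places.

PAF ≈ 0.488

p₁ = P(outcome | exposed) = 1123/1995 = 0.56291
p₀ = P(outcome | unexposed) = 96/363 = 0.26446
Exposure prevalence π = 1995/2358 = 0.84606; overall risk P(Y=1) = 0.51696.
Under exogeneity, PAF = [P(Y=1) − p₀]/P(Y=1).
PAF = (0.51696 − 0.26446) / 0.51696 ≈ 0.4884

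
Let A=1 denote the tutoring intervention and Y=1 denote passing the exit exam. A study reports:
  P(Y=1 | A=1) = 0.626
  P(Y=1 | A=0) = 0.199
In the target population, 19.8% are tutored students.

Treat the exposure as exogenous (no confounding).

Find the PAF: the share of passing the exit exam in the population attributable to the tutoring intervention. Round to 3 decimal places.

Let p₁ = 0.626, p₀ = 0.199.
Overall risk P(Y=1) = π·p₁ + (1−π)·p₀ = 0.198×0.626 + 0.802×0.199 = 0.28355.
Under exogeneity, PAF = [P(Y=1) − p₀] / P(Y=1).
PAF = (0.28355 − 0.199) / 0.28355 ≈ 0.2982

PAF ≈ 0.298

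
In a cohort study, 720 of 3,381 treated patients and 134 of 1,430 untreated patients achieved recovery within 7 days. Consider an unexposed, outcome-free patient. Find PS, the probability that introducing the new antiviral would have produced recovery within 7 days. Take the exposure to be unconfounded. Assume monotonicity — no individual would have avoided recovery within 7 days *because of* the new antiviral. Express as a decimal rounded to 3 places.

PS ≈ 0.132

p₁ = P(outcome | exposed) = 720/3381 = 0.21295
p₀ = P(outcome | unexposed) = 134/1430 = 0.093706
Under exogeneity and monotonicity, PS = (p₁ − p₀) / (1 − p₀).
PS = (0.21295 − 0.093706) / (1 − 0.093706) = 0.11925 / 0.90629 ≈ 0.1316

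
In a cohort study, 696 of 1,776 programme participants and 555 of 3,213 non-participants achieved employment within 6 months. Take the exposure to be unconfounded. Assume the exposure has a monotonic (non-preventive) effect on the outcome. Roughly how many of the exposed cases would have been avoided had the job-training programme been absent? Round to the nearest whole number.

about 389 cases

p₁ = P(outcome | exposed) = 696/1776 = 0.39189
p₀ = P(outcome | unexposed) = 555/3213 = 0.17274
PN = (p₁ − p₀)/p₁ = (0.39189 − 0.17274) / 0.39189 ≈ 0.55923.
Attributable cases ≈ PN × (exposed cases) = 0.55923 × 696 ≈ 389.22.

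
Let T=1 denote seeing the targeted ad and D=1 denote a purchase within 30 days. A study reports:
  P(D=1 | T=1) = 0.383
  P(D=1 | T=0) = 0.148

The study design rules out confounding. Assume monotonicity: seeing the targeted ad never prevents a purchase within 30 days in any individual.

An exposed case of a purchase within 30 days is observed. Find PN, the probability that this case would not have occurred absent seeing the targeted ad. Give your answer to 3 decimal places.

Let p₁ = 0.383, p₀ = 0.148.
Under exogeneity and monotonicity, PN = (p₁ − p₀) / p₁.
PN = (0.383 − 0.148) / 0.383 = 0.235 / 0.383 ≈ 0.6136

PN ≈ 0.614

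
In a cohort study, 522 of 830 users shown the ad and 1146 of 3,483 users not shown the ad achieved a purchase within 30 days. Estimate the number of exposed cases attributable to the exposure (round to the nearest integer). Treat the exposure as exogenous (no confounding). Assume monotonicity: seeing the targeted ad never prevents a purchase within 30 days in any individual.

about 249 cases

p₁ = P(outcome | exposed) = 522/830 = 0.62892
p₀ = P(outcome | unexposed) = 1146/3483 = 0.32903
PN = (p₁ − p₀)/p₁ = (0.62892 − 0.32903) / 0.62892 ≈ 0.47683.
Attributable cases ≈ PN × (exposed cases) = 0.47683 × 522 ≈ 248.91.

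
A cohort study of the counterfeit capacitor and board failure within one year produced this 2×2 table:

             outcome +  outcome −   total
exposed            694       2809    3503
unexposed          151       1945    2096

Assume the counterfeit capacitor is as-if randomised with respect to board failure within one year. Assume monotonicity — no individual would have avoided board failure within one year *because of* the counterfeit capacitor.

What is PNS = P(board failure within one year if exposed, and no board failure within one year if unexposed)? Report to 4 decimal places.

p₁ = P(outcome | exposed) = 694/3503 = 0.19812
p₀ = P(outcome | unexposed) = 151/2096 = 0.072042
Under exogeneity and monotonicity, PNS = p₁ − p₀.
PNS = 0.19812 − 0.072042 = 0.12607

PNS ≈ 0.1261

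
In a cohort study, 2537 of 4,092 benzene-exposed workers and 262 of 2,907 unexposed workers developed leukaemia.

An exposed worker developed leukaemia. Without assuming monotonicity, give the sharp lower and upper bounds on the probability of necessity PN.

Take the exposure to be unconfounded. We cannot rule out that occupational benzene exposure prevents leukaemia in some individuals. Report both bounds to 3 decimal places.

p₁ = P(outcome | exposed) = 2537/4092 = 0.61999
p₀ = P(outcome | unexposed) = 262/2907 = 0.090127
Under exogeneity alone the bounds on PN are max{0,(p₁−p₀)/p₁} ≤ PN ≤ min{1,(1−p₀)/p₁}.
  lower = (p₁ − p₀)/p₁ = 0.52986 / 0.61999 ≈ 0.8546
  upper = min{1, (1 − p₀)/p₁} = 0.90987 / 0.61999 ≈ 1.4676 → capped at 1

0.855 ≤ PN ≤ 1.000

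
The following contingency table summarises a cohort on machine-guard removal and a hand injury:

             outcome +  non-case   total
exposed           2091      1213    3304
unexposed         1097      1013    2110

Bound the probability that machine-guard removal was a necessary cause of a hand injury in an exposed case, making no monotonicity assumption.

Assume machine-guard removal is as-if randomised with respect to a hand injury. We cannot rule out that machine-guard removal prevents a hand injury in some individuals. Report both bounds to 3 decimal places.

p₁ = P(outcome | exposed) = 2091/3304 = 0.63287
p₀ = P(outcome | unexposed) = 1097/2110 = 0.51991
Under exogeneity alone the bounds on PN are max{0,(p₁−p₀)/p₁} ≤ PN ≤ min{1,(1−p₀)/p₁}.
  lower = (p₁ − p₀)/p₁ = 0.11296 / 0.63287 ≈ 0.1785
  upper = min{1, (1 − p₀)/p₁} = 0.48009 / 0.63287 ≈ 0.7586

0.178 ≤ PN ≤ 0.759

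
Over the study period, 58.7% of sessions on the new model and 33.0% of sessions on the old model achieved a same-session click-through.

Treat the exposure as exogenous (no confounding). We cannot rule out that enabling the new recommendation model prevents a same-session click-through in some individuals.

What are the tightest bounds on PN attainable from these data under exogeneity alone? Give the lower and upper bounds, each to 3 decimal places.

p₁ = 0.587, p₀ = 0.33.
Under exogeneity alone the bounds on PN are max{0,(p₁−p₀)/p₁} ≤ PN ≤ min{1,(1−p₀)/p₁}.
  lower = (p₁ − p₀)/p₁ = 0.257 / 0.587 ≈ 0.4378
  upper = min{1, (1 − p₀)/p₁} = 0.67 / 0.587 ≈ 1.1414 → capped at 1

0.438 ≤ PN ≤ 1.000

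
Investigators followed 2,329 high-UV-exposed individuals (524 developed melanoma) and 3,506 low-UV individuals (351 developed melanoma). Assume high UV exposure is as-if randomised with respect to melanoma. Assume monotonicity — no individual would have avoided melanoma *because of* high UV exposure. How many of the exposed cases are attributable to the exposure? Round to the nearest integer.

p₁ = P(outcome | exposed) = 524/2329 = 0.22499
p₀ = P(outcome | unexposed) = 351/3506 = 0.10011
PN = (p₁ − p₀)/p₁ = (0.22499 − 0.10011) / 0.22499 ≈ 0.55503.
Attributable cases ≈ PN × (exposed cases) = 0.55503 × 524 ≈ 290.83.

about 291 cases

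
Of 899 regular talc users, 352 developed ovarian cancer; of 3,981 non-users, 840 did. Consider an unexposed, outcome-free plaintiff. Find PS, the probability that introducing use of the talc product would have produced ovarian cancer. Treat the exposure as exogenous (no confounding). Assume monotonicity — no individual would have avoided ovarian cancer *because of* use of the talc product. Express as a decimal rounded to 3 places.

p₁ = P(outcome | exposed) = 352/899 = 0.39155
p₀ = P(outcome | unexposed) = 840/3981 = 0.211
Under exogeneity and monotonicity, PS = (p₁ − p₀) / (1 − p₀).
PS = (0.39155 − 0.211) / (1 − 0.211) = 0.18054 / 0.789 ≈ 0.2288

PS ≈ 0.229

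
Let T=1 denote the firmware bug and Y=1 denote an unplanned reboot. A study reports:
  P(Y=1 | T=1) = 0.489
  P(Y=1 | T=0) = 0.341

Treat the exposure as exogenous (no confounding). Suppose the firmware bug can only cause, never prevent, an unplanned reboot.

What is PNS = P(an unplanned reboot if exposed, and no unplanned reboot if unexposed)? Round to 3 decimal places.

PNS ≈ 0.148

Let p₁ = 0.489, p₀ = 0.341.
Under exogeneity and monotonicity, PNS = p₁ − p₀.
PNS = 0.489 − 0.341 = 0.148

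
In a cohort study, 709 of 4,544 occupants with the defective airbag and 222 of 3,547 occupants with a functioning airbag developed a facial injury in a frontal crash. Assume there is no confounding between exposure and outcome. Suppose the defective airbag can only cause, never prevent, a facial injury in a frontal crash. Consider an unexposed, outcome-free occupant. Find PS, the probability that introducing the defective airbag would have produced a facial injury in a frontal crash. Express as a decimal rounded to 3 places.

PS ≈ 0.100

p₁ = P(outcome | exposed) = 709/4544 = 0.15603
p₀ = P(outcome | unexposed) = 222/3547 = 0.062588
Under exogeneity and monotonicity, PS = (p₁ − p₀) / (1 − p₀).
PS = (0.15603 − 0.062588) / (1 − 0.062588) = 0.093442 / 0.93741 ≈ 0.0997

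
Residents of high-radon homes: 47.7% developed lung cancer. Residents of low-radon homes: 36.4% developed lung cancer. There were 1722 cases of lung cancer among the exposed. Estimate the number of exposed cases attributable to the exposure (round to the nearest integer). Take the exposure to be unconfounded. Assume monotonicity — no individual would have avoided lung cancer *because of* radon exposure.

p₁ = 0.477, p₀ = 0.364.
PN = (p₁ − p₀)/p₁ = (0.477 − 0.364) / 0.477 ≈ 0.23690.
Attributable cases ≈ PN × (exposed cases) = 0.23690 × 1722 ≈ 407.94.

about 408 cases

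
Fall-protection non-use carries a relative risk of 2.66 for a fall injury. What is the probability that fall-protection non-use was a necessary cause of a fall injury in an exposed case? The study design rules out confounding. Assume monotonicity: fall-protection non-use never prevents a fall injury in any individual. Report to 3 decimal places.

Under exogeneity and monotonicity, PN = (RR − 1) / RR = 1 − 1/RR.
PN = (2.66 − 1) / 2.66 = 1.66 / 2.66 ≈ 0.6241

PN ≈ 0.624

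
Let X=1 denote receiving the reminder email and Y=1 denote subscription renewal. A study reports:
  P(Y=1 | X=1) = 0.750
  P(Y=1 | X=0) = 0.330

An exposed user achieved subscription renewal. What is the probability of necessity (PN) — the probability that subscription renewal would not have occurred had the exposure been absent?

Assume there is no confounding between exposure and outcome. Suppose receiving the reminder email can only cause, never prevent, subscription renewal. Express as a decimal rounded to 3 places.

PN ≈ 0.560

Let p₁ = 0.75, p₀ = 0.33.
Under exogeneity and monotonicity, PN = (p₁ − p₀) / p₁.
PN = (0.75 − 0.33) / 0.75 = 0.42 / 0.75 ≈ 0.5600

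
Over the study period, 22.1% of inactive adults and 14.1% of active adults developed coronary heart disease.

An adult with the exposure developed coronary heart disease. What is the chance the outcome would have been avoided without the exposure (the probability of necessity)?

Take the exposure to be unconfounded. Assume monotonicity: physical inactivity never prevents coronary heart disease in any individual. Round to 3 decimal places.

PN ≈ 0.362

p₁ = 0.221, p₀ = 0.141.
Under exogeneity and monotonicity, PN = (p₁ − p₀) / p₁.
PN = (0.221 − 0.141) / 0.221 = 0.08 / 0.221 ≈ 0.3620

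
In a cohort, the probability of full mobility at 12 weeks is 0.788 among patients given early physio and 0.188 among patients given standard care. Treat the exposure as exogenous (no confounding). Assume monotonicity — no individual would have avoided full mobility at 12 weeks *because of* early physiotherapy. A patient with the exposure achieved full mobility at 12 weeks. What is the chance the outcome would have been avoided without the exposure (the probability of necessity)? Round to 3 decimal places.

Let p₁ = 0.788, p₀ = 0.188.
Under exogeneity and monotonicity, PN = (p₁ − p₀) / p₁.
PN = (0.788 − 0.188) / 0.788 = 0.6 / 0.788 ≈ 0.7614

PN ≈ 0.761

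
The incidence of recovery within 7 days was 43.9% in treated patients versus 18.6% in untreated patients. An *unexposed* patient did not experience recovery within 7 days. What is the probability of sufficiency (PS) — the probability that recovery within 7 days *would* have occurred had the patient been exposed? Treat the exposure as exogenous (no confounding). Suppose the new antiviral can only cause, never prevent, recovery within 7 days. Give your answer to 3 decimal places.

PS ≈ 0.311

p₁ = 0.439, p₀ = 0.186.
Under exogeneity and monotonicity, PS = (p₁ − p₀) / (1 − p₀).
PS = (0.439 − 0.186) / (1 − 0.186) = 0.253 / 0.814 ≈ 0.3108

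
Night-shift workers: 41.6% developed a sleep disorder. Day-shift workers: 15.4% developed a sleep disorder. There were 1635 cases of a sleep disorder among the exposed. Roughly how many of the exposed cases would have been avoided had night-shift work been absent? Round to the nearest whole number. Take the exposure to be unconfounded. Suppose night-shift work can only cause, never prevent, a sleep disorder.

about 1030 cases

p₁ = 0.416, p₀ = 0.154.
PN = (p₁ − p₀)/p₁ = (0.416 − 0.154) / 0.416 ≈ 0.62981.
Attributable cases ≈ PN × (exposed cases) = 0.62981 × 1635 ≈ 1029.74.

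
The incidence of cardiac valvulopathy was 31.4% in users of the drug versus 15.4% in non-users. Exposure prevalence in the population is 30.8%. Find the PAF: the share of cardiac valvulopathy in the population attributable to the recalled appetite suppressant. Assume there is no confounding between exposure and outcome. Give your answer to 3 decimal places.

PAF ≈ 0.242

p₁ = 0.314, p₀ = 0.154.
Overall risk P(Y=1) = π·p₁ + (1−π)·p₀ = 0.308×0.314 + 0.692×0.154 = 0.20328.
Under exogeneity, PAF = [P(Y=1) − p₀] / P(Y=1).
PAF = (0.20328 − 0.154) / 0.20328 ≈ 0.2424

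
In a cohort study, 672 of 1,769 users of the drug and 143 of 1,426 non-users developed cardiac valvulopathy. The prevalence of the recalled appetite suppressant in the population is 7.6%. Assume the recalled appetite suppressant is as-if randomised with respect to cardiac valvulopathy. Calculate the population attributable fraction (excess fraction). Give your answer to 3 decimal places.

p₁ = P(outcome | exposed) = 672/1769 = 0.37988
p₀ = P(outcome | unexposed) = 143/1426 = 0.10028
Overall risk P(Y=1) = π·p₁ + (1−π)·p₀ = 0.076×0.37988 + 0.924×0.10028 = 0.12153.
Under exogeneity, PAF = [P(Y=1) − p₀] / P(Y=1).
PAF = (0.12153 − 0.10028) / 0.12153 ≈ 0.1748

PAF ≈ 0.175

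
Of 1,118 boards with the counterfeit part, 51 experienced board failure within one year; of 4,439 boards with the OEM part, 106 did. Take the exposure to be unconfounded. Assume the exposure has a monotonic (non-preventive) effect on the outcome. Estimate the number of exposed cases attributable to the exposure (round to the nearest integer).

p₁ = P(outcome | exposed) = 51/1118 = 0.045617
p₀ = P(outcome | unexposed) = 106/4439 = 0.023879
PN = (p₁ − p₀)/p₁ = (0.045617 − 0.023879) / 0.045617 ≈ 0.47653.
Attributable cases ≈ PN × (exposed cases) = 0.47653 × 51 ≈ 24.30.

about 24 cases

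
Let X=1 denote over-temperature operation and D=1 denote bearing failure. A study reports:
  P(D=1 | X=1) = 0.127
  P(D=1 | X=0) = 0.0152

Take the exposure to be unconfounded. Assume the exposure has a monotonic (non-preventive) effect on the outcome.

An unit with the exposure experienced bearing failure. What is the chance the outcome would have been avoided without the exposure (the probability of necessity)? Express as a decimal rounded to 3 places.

PN ≈ 0.880

Let p₁ = 0.127, p₀ = 0.0152.
Under exogeneity and monotonicity, PN = (p₁ − p₀) / p₁.
PN = (0.127 − 0.0152) / 0.127 = 0.1118 / 0.127 ≈ 0.8803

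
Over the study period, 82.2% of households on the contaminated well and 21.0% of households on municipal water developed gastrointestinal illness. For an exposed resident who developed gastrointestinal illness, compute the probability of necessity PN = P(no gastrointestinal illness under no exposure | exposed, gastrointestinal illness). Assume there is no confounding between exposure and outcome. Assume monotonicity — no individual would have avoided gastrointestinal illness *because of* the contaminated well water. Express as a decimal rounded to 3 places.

p₁ = 0.822, p₀ = 0.21.
Under exogeneity and monotonicity, PN = (p₁ − p₀) / p₁.
PN = (0.822 − 0.21) / 0.822 = 0.612 / 0.822 ≈ 0.7445

PN ≈ 0.745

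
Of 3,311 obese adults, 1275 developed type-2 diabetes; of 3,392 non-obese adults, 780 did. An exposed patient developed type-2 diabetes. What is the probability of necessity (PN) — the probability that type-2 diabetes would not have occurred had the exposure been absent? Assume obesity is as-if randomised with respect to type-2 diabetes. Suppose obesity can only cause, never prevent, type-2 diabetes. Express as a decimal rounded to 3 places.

p₁ = P(outcome | exposed) = 1275/3311 = 0.38508
p₀ = P(outcome | unexposed) = 780/3392 = 0.22995
Under exogeneity and monotonicity, PN = (p₁ − p₀) / p₁.
PN = (0.38508 − 0.22995) / 0.38508 = 0.15513 / 0.38508 ≈ 0.4028

PN ≈ 0.403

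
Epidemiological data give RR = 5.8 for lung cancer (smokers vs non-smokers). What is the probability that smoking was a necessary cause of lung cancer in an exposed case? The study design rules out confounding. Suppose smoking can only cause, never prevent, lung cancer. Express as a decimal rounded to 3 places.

PN ≈ 0.828

Under exogeneity and monotonicity, PN = (RR − 1) / RR = 1 − 1/RR.
PN = (5.8 − 1) / 5.8 = 4.8 / 5.8 ≈ 0.8276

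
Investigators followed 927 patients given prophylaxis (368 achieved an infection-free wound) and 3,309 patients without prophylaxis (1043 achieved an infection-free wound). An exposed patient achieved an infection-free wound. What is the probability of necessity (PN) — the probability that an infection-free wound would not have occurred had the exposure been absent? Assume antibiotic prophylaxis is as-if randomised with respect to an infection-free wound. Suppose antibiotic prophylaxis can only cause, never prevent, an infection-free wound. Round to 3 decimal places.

p₁ = P(outcome | exposed) = 368/927 = 0.39698
p₀ = P(outcome | unexposed) = 1043/3309 = 0.3152
Under exogeneity and monotonicity, PN = (p₁ − p₀) / p₁.
PN = (0.39698 − 0.3152) / 0.39698 = 0.081779 / 0.39698 ≈ 0.2060

PN ≈ 0.206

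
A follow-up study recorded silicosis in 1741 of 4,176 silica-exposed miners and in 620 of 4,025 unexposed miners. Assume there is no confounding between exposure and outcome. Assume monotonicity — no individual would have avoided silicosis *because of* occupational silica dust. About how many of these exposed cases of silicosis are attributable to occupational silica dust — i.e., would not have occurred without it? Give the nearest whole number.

p₁ = P(outcome | exposed) = 1741/4176 = 0.41691
p₀ = P(outcome | unexposed) = 620/4025 = 0.15404
PN = (p₁ − p₀)/p₁ = (0.41691 − 0.15404) / 0.41691 ≈ 0.63052.
Attributable cases ≈ PN × (exposed cases) = 0.63052 × 1741 ≈ 1097.74.

about 1098 cases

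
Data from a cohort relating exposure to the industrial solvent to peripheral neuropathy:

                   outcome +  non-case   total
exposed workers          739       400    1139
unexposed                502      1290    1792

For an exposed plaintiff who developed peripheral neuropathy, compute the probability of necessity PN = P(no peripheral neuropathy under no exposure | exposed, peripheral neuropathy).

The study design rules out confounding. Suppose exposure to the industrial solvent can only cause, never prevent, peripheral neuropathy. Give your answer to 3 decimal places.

PN ≈ 0.568

p₁ = P(outcome | exposed) = 739/1139 = 0.64881
p₀ = P(outcome | unexposed) = 502/1792 = 0.28013
Under exogeneity and monotonicity, PN = (p₁ − p₀)/p₁.
PN = (0.64881 − 0.28013) / 0.64881 ≈ 0.5682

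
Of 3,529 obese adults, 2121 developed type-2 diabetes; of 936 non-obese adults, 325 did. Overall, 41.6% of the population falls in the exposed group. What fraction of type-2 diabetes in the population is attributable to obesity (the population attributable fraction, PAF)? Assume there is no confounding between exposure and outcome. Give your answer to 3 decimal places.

p₁ = P(outcome | exposed) = 2121/3529 = 0.60102
p₀ = P(outcome | unexposed) = 325/936 = 0.34722
Overall risk P(Y=1) = π·p₁ + (1−π)·p₀ = 0.416×0.60102 + 0.584×0.34722 = 0.4528.
Under exogeneity, PAF = [P(Y=1) − p₀] / P(Y=1).
PAF = (0.4528 − 0.34722) / 0.4528 ≈ 0.2332

PAF ≈ 0.233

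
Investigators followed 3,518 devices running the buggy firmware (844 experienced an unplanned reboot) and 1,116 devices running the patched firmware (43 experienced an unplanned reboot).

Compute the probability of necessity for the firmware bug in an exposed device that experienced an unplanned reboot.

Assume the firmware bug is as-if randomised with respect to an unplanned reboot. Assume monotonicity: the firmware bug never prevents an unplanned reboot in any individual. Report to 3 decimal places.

PN ≈ 0.839

p₁ = P(outcome | exposed) = 844/3518 = 0.23991
p₀ = P(outcome | unexposed) = 43/1116 = 0.03853
Under exogeneity and monotonicity, PN = (p₁ − p₀) / p₁.
PN = (0.23991 − 0.03853) / 0.23991 = 0.20138 / 0.23991 ≈ 0.8394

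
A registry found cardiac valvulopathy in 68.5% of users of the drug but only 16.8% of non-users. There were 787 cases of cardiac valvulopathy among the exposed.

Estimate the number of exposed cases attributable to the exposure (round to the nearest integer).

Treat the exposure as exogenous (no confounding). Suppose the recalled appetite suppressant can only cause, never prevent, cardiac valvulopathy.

about 594 cases

p₁ = 0.685, p₀ = 0.168.
PN = (p₁ − p₀)/p₁ = (0.685 − 0.168) / 0.685 ≈ 0.75474.
Attributable cases ≈ PN × (exposed cases) = 0.75474 × 787 ≈ 593.98.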